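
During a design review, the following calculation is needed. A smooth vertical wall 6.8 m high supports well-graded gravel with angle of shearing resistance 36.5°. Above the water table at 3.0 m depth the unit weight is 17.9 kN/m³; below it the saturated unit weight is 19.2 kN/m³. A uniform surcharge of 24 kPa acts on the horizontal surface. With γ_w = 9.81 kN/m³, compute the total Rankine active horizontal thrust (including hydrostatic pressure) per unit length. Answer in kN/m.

K_a = tan²(45° − φ/2) = 0.2541.
γ' = 19.2 − 9.81 = 9.390 kN/m³. h₂ = H − d_w = 3.8 m.
σ'_h: at surface K_a·q = 6.097; at WT K_a(q+γd_w) = 19.74; at base K_a(q+γd_w+γ'h₂) = 28.81 kPa.
P₁ = ½(6.097+19.74)×3.0 = 38.76; P₂ = ½(19.74+28.81)×3.8 = 92.24; P_w = ½γ_w h₂² = 70.83.
Total = 38.76+92.24+70.83 = 201.8 kN/m.

202 kN/m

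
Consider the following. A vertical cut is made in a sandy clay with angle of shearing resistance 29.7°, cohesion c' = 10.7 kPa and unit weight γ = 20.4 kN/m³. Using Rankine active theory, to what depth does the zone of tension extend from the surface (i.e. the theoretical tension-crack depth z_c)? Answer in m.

1.81 m

K_a = tan²(45° − 29.7°/2) = 0.3374; √K_a = 0.5808.
The active pressure is zero where K_a γ z = 2c√K_a, so z_c = 2c/(γ√K_a) = 2×10.7/(20.4×0.5808) = 1.806 m.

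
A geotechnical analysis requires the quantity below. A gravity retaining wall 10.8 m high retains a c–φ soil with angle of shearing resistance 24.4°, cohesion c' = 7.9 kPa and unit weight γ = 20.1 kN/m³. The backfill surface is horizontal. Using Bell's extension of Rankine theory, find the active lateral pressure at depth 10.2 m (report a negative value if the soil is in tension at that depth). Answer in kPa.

K_a = (1 − sin φ)/(1 + sin φ) = 0.4153.
σ_a = K_a γ z − 2c√K_a = 0.4153×20.1×10.2 − 2×7.9×0.6445 = 74.97 kPa.

75.0 kPa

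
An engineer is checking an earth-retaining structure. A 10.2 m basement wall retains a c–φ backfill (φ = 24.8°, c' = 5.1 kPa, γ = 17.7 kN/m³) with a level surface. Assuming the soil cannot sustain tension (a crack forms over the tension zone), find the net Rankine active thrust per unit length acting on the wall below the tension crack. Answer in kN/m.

313 kN/m

K_a = 0.4090; √K_a = 0.6395.
Tension-crack depth z_c = 2c/(γ√K_a) = 2×5.1/(17.7×0.6395) = 0.9011 m.
σ_a at base = K_a γ H − 2c√K_a = 0.4090×17.7×10.2 − 2×5.1×0.6395 = 67.32 kPa.
P_a = ½ × 67.32 × (H − z_c) = 0.5×67.32×9.299 = 313.0 kN/m.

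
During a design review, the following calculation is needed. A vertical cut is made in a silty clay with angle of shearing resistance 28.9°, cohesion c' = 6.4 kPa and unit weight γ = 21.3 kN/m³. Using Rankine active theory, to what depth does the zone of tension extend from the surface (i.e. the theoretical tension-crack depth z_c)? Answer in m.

K_a = tan²(45° − 28.9°/2) = 0.3484; √K_a = 0.5902.
The active pressure is zero where K_a γ z = 2c√K_a, so z_c = 2c/(γ√K_a) = 2×6.4/(21.3×0.5902) = 1.018 m.

1.02 m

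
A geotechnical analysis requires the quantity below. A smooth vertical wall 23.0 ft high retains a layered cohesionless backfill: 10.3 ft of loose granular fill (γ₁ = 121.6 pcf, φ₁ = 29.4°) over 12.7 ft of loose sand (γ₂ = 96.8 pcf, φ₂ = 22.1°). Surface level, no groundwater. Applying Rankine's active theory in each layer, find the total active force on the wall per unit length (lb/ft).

13000 lb/ft

K_a1 = tan²(45°−29.4°/2) = 0.3415; K_a2 = tan²(45°−22.1°/2) = 0.4533.
Layer 1: σ at base = K_a1 γ₁ h₁ = 427.7 psf; P₁ = ½×427.7×10.3 = 2203.
Layer 2: σ_v at top = γ₁h₁ = 1252; σ_h top = K_a2×1252 = 567.7; σ_h base = K_a2×(1252+96.8×12.7) = 1125.
P₂ = ½(567.7+1125)×12.7 = 10750. Total P_a = 2203+10750 = 12950 lb/ft.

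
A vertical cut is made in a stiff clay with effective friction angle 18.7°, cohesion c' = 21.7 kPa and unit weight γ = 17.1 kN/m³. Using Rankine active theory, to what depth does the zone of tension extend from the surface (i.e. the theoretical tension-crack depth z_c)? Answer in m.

3.54 m

K_a = tan²(45° − 18.7°/2) = 0.5144; √K_a = 0.7173.
The active pressure is zero where K_a γ z = 2c√K_a, so z_c = 2c/(γ√K_a) = 2×21.7/(17.1×0.7173) = 3.539 m.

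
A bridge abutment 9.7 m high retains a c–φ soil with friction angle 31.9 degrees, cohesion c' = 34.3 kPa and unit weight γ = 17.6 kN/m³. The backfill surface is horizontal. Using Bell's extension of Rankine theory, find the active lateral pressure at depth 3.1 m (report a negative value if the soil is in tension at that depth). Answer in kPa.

-21.3 kPa

K_a = (1 − sin φ)/(1 + sin φ) = 0.3085.
σ_a = K_a γ z − 2c√K_a = 0.3085×17.6×3.1 − 2×34.3×0.5555 = -21.27 kPa.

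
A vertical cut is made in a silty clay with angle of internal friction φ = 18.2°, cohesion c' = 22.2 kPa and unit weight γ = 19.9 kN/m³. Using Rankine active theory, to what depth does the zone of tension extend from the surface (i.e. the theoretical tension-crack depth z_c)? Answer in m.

3.08 m

K_a = tan²(45° − 18.2°/2) = 0.5240; √K_a = 0.7239.
The active pressure is zero where K_a γ z = 2c√K_a, so z_c = 2c/(γ√K_a) = 2×22.2/(19.9×0.7239) = 3.082 m.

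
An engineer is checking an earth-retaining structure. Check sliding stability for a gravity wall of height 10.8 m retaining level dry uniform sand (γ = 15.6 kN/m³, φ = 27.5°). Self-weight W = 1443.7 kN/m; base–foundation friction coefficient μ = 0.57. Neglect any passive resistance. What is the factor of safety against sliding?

2.46

K_a = tan²(45° − 27.5°/2) = 0.3682.
P_a = ½K_aγH² = 0.5×0.3682×15.6×10.8² = 335.0 kN/m, acting at H/3 = 3.600 m above the base.
FS_sliding = μW / P_a = 0.57×1443.7 / 335.0 = 2.456.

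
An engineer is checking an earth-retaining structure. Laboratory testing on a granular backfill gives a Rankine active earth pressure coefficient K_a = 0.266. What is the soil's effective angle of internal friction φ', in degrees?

35.4°

K_a = tan²(45° − φ/2) ⇒ 45° − φ/2 = arctan(√0.266) = 27.28°.
φ = 2(45° − 27.28°) = 35.43°.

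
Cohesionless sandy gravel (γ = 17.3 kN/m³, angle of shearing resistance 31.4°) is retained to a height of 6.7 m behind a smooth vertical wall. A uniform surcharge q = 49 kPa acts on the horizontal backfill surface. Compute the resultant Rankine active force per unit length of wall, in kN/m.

K_a = tan²(45° − φ/2) = 0.3149.
Soil triangle: ½ K_a γ H² = 0.5×0.3149×17.3×6.7² = 122.3 kN/m.
Surcharge rectangle: K_a q H = 0.3149×49×6.7 = 103.4 kN/m.
Total = 122.3 + 103.4 = 225.7 kN/m.

226 kN/m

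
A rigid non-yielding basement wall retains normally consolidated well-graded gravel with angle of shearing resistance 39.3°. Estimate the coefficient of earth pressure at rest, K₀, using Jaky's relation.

0.367

K₀ = 1 − sin φ' = 1 − sin 39.3° = 0.3666.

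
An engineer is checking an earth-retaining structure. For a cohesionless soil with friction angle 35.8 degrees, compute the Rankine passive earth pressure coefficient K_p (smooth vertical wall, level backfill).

3.82

K_p = (1 + sin φ)/(1 − sin φ) = tan²(45° + 35.8°/2) = 3.819.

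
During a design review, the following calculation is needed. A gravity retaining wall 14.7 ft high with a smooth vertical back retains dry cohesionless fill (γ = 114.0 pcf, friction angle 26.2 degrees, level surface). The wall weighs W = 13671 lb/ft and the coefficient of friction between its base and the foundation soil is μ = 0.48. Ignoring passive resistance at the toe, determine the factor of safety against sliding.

K_a = tan²(45° − 26.2°/2) = 0.3874.
P_a = ½K_aγH² = 0.5×0.3874×114.0×14.7² = 4772 lb/ft, acting at H/3 = 4.900 ft above the base.
FS_sliding = μW / P_a = 0.48×13671 / 4772 = 1.375.

1.38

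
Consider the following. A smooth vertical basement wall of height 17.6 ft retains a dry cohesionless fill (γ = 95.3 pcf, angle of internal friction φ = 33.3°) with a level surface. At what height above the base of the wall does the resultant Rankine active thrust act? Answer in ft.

5.87 ft

K_a = 0.2911.
The pressure distribution is triangular, so the resultant acts at H/3 above the base = 17.6/3 = 5.867 ft.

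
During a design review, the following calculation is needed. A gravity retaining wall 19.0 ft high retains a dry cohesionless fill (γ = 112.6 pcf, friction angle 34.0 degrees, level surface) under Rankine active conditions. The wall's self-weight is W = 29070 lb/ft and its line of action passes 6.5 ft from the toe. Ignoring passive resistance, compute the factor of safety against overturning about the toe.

K_a = tan²(45° − 34.0°/2) = 0.2827.
P_a = ½K_aγH² = 0.5×0.2827×112.6×19.0² = 5746 lb/ft, acting at H/3 = 6.333 ft above the base.
Overturning moment M_o = P_a × H/3 = 5746 × 6.333 = 36390.
Resisting moment M_r = W × 6.5 = 29070 × 6.5 = 189000.
FS_overturning = M_r/M_o = 189000/36390 = 5.192.

5.19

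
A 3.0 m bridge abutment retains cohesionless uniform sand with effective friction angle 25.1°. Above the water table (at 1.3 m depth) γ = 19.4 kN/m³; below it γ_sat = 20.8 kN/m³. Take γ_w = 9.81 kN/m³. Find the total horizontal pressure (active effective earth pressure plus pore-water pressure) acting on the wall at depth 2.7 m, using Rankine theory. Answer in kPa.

K_a = (1 − sin φ)/(1 + sin φ) = 0.4043.
γ' = 20.8 − 9.81 = 10.99 kN/m³.
Effective vertical stress at 2.7 m: σ'_v = 19.4×1.3 + 10.99×1.40 = 40.61 kPa.
σ'_h = K_a σ'_v = 0.4043 × 40.61 = 16.42 kPa; u = γ_w × 1.40 = 13.73 kPa.
Total σ_h = 16.42 + 13.73 = 30.15 kPa.

30.2 kPa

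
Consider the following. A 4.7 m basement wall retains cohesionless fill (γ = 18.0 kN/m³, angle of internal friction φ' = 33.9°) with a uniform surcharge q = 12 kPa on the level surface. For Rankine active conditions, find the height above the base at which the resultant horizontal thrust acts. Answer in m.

K_a = 0.2839.
Triangular part P₁ = ½K_aγH² = 56.44 at H/3 = 1.567 m; rectangular part P₂ = K_a q H = 16.01 at H/2 = 2.350 m.
ȳ = (P₁·1.567 + P₂·2.350)/(P₁+P₂) = 1.740 m.

1.74 m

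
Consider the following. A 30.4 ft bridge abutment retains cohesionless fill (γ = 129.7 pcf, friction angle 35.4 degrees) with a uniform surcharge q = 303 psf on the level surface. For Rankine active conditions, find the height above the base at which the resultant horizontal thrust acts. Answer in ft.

10.8 ft

K_a = 0.2664.
Triangular part P₁ = ½K_aγH² = 15970 at H/3 = 10.13 ft; rectangular part P₂ = K_a q H = 2454 at H/2 = 15.20 ft.
ȳ = (P₁·10.13 + P₂·15.20)/(P₁+P₂) = 10.81 ft.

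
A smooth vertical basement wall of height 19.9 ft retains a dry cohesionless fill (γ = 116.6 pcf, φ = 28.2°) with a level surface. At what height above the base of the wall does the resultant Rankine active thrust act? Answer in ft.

6.63 ft

K_a = 0.3582.
The pressure distribution is triangular, so the resultant acts at H/3 above the base = 19.9/3 = 6.633 ft.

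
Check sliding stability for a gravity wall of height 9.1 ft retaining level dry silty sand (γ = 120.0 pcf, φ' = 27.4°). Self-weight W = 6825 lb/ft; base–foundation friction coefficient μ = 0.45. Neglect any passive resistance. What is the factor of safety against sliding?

K_a = tan²(45° − 27.4°/2) = 0.3697.
P_a = ½K_aγH² = 0.5×0.3697×120.0×9.1² = 1837 lb/ft, acting at H/3 = 3.033 ft above the base.
FS_sliding = μW / P_a = 0.45×6825 / 1837 = 1.672.

1.67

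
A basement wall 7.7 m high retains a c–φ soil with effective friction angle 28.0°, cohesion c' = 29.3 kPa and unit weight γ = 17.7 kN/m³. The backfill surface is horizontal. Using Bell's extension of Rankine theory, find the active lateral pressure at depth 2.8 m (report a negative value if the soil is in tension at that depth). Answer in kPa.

K_a = (1 − sin φ)/(1 + sin φ) = 0.3610.
σ_a = K_a γ z − 2c√K_a = 0.3610×17.7×2.8 − 2×29.3×0.6009 = -17.32 kPa.

-17.3 kPa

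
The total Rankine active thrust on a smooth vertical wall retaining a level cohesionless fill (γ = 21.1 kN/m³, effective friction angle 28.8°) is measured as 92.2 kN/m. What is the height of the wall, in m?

5.00 m

K_a = 0.3498. P_a = ½ K_a γ H² ⇒ H = √(2P_a/(K_a γ)).
H = √(2×92.2/(0.3498×21.1)) = 4.999 m.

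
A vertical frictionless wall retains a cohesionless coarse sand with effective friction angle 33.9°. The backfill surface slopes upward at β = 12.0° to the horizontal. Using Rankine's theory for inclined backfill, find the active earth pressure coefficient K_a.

0.301

K_a = cos β · (cos β − √(cos²β − cos²φ)) / (cos β + √(cos²β − cos²φ)).
cos β = 0.9781, cos φ = 0.8300, √(cos²β − cos²φ) = 0.5175.
K_a = 0.9781 × (0.9781 − 0.5175)/(0.9781 + 0.5175) = 0.3012.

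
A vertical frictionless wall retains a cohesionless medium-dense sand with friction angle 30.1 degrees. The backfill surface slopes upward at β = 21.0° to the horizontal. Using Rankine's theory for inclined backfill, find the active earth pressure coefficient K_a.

K_a = cos β · (cos β − √(cos²β − cos²φ)) / (cos β + √(cos²β − cos²φ)).
cos β = 0.9336, cos φ = 0.8652, √(cos²β − cos²φ) = 0.3508.
K_a = 0.9336 × (0.9336 − 0.3508)/(0.9336 + 0.3508) = 0.4236.

0.424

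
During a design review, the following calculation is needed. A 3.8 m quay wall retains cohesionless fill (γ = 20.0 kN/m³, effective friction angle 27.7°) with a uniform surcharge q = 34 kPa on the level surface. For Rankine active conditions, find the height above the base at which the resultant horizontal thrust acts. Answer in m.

1.57 m

K_a = 0.3653.
Triangular part P₁ = ½K_aγH² = 52.75 at H/3 = 1.267 m; rectangular part P₂ = K_a q H = 47.20 at H/2 = 1.900 m.
ȳ = (P₁·1.267 + P₂·1.900)/(P₁+P₂) = 1.566 m.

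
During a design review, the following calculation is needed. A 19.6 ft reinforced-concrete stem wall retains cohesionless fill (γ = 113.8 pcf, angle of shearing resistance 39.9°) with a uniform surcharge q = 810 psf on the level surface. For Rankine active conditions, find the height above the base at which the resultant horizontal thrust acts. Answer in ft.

7.91 ft

K_a = 0.2184.
Triangular part P₁ = ½K_aγH² = 4775 at H/3 = 6.533 ft; rectangular part P₂ = K_a q H = 3468 at H/2 = 9.800 ft.
ȳ = (P₁·6.533 + P₂·9.800)/(P₁+P₂) = 7.908 ft.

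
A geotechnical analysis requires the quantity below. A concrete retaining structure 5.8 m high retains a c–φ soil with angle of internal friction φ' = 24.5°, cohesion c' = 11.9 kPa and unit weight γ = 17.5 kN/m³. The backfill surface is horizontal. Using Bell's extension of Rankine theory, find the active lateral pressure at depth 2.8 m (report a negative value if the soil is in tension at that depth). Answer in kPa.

K_a = (1 − sin φ)/(1 + sin φ) = 0.4137.
σ_a = K_a γ z − 2c√K_a = 0.4137×17.5×2.8 − 2×11.9×0.6432 = 4.964 kPa.

4.96 kPa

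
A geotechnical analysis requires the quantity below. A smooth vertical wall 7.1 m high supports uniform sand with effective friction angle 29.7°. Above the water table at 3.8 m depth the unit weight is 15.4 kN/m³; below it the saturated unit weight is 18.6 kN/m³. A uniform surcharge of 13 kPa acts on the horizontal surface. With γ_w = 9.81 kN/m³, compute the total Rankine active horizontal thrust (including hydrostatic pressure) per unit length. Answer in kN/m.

K_a = tan²(45° − φ/2) = 0.3374.
γ' = 18.6 − 9.81 = 8.790 kN/m³. h₂ = H − d_w = 3.3 m.
σ'_h: at surface K_a·q = 4.386; at WT K_a(q+γd_w) = 24.13; at base K_a(q+γd_w+γ'h₂) = 33.92 kPa.
P₁ = ½(4.386+24.13)×3.8 = 54.18; P₂ = ½(24.13+33.92)×3.3 = 95.78; P_w = ½γ_w h₂² = 53.42.
Total = 54.18+95.78+53.42 = 203.4 kN/m.

203 kN/m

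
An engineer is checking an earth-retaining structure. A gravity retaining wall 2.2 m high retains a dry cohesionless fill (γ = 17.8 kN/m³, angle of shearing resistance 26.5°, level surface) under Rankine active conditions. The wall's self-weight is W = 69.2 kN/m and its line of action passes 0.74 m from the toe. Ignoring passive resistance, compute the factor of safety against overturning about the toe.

K_a = tan²(45° − 26.5°/2) = 0.3829.
P_a = ½K_aγH² = 0.5×0.3829×17.8×2.2² = 16.50 kN/m, acting at H/3 = 0.7333 m above the base.
Overturning moment M_o = P_a × H/3 = 16.50 × 0.7333 = 12.10.
Resisting moment M_r = W × 0.74 = 69.2 × 0.74 = 51.21.
FS_overturning = M_r/M_o = 51.21/12.10 = 4.233.

4.23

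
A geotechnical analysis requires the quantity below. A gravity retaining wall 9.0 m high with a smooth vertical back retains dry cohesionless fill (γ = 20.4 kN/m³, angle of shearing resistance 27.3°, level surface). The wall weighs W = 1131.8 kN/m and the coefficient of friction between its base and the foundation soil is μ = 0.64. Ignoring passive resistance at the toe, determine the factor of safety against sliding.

K_a = tan²(45° − 27.3°/2) = 0.3711.
P_a = ½K_aγH² = 0.5×0.3711×20.4×9.0² = 306.6 kN/m, acting at H/3 = 3.000 m above the base.
FS_sliding = μW / P_a = 0.64×1131.8 / 306.6 = 2.362.

2.36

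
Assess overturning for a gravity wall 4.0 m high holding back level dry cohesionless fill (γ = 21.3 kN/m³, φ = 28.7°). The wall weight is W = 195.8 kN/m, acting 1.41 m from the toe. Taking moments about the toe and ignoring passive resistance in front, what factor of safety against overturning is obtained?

3.46

K_a = tan²(45° − 28.7°/2) = 0.3511.
P_a = ½K_aγH² = 0.5×0.3511×21.3×4.0² = 59.84 kN/m, acting at H/3 = 1.333 m above the base.
Overturning moment M_o = P_a × H/3 = 59.84 × 1.333 = 79.78.
Resisting moment M_r = W × 1.41 = 195.8 × 1.41 = 276.1.
FS_overturning = M_r/M_o = 276.1/79.78 = 3.460.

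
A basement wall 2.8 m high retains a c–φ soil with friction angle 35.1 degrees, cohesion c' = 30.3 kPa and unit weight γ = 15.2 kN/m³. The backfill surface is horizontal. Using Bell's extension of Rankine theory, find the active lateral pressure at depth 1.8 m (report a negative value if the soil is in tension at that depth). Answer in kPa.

-24.1 kPa

K_a = (1 − sin φ)/(1 + sin φ) = 0.2698.
σ_a = K_a γ z − 2c√K_a = 0.2698×15.2×1.8 − 2×30.3×0.5195 = -24.10 kPa.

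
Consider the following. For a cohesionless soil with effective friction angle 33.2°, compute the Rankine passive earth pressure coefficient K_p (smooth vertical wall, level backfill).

K_p = (1 + sin φ)/(1 − sin φ) = tan²(45° + 33.2°/2) = 3.421.

3.42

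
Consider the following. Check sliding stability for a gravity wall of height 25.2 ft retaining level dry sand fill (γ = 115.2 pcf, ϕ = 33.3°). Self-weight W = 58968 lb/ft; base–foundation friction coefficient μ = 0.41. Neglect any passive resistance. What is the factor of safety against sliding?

2.27

K_a = tan²(45° − 33.3°/2) = 0.2911.
P_a = ½K_aγH² = 0.5×0.2911×115.2×25.2² = 10650 lb/ft, acting at H/3 = 8.400 ft above the base.
FS_sliding = μW / P_a = 0.41×58968 / 10650 = 2.270.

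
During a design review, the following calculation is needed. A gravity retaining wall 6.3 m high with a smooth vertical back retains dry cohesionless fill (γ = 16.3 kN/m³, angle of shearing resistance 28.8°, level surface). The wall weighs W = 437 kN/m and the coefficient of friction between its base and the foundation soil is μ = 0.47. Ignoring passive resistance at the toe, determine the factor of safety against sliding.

1.82

K_a = tan²(45° − 28.8°/2) = 0.3498.
P_a = ½K_aγH² = 0.5×0.3498×16.3×6.3² = 113.1 kN/m, acting at H/3 = 2.100 m above the base.
FS_sliding = μW / P_a = 0.47×437 / 113.1 = 1.815.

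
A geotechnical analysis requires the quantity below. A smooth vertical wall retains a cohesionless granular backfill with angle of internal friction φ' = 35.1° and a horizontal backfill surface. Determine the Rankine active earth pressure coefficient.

0.270

K_a = (1 − sin φ)/(1 + sin φ) = (1 − sin 35.1°)/(1 + sin 35.1°) = 0.2698.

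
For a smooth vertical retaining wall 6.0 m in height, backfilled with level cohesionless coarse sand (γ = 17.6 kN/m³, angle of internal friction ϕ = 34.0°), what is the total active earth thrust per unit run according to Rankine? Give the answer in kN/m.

89.6 kN/m

K_a = tan²(45° − φ/2) = 0.2827.
P_a = ½ K_a γ H² = 0.5 × 0.2827 × 17.6 × 6.0² = 89.56 kN/m.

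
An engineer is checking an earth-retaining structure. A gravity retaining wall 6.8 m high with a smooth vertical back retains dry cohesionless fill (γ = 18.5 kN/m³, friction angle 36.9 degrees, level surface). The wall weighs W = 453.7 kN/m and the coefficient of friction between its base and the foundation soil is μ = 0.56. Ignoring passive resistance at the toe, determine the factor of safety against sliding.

K_a = tan²(45° − 36.9°/2) = 0.2497.
P_a = ½K_aγH² = 0.5×0.2497×18.5×6.8² = 106.8 kN/m, acting at H/3 = 2.267 m above the base.
FS_sliding = μW / P_a = 0.56×453.7 / 106.8 = 2.379.

2.38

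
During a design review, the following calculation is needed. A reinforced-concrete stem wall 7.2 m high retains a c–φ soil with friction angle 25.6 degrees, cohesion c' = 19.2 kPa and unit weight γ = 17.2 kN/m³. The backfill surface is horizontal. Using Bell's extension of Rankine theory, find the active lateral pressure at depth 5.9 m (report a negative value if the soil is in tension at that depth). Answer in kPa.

K_a = (1 − sin φ)/(1 + sin φ) = 0.3966.
σ_a = K_a γ z − 2c√K_a = 0.3966×17.2×5.9 − 2×19.2×0.6297 = 16.06 kPa.

16.1 kPa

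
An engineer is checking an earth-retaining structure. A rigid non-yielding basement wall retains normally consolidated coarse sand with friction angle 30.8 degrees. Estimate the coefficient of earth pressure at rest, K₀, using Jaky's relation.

K₀ = 1 − sin φ' = 1 − sin 30.8° = 0.4880.

0.488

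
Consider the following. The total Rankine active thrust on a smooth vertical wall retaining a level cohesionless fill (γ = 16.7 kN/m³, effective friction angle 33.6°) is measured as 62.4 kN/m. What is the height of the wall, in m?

K_a = 0.2875. P_a = ½ K_a γ H² ⇒ H = √(2P_a/(K_a γ)).
H = √(2×62.4/(0.2875×16.7)) = 5.098 m.

5.10 m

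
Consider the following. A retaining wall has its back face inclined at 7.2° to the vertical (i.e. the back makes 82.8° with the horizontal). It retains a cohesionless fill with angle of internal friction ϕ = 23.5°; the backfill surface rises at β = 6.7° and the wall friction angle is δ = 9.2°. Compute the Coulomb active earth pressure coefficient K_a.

0.495

K_a = sin²(α+φ) / [sin²α · sin(α−δ) · (1 + √{sin(φ+δ)sin(φ−β) / (sin(α−δ)sin(α+β))})²].
With α = 82.8°, φ = 23.5°, δ = 9.2°, β = 6.7°: K_a = 0.4953.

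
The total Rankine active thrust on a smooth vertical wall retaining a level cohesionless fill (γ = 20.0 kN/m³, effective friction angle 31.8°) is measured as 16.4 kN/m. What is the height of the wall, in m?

2.30 m

K_a = 0.3098. P_a = ½ K_a γ H² ⇒ H = √(2P_a/(K_a γ)).
H = √(2×16.4/(0.3098×20.0)) = 2.301 m.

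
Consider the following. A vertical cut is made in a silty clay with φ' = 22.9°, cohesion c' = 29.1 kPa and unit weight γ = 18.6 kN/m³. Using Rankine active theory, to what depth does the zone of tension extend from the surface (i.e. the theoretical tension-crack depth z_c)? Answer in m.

4.72 m

K_a = tan²(45° − 22.9°/2) = 0.4398; √K_a = 0.6631.
The active pressure is zero where K_a γ z = 2c√K_a, so z_c = 2c/(γ√K_a) = 2×29.1/(18.6×0.6631) = 4.719 m.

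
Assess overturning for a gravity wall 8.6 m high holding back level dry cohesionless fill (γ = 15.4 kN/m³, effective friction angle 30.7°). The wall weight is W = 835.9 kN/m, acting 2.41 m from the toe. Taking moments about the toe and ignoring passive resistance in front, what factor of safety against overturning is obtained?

K_a = tan²(45° − 30.7°/2) = 0.3240.
P_a = ½K_aγH² = 0.5×0.3240×15.4×8.6² = 184.5 kN/m, acting at H/3 = 2.867 m above the base.
Overturning moment M_o = P_a × H/3 = 184.5 × 2.867 = 529.0.
Resisting moment M_r = W × 2.41 = 835.9 × 2.41 = 2015.
FS_overturning = M_r/M_o = 2015/529.0 = 3.808.

3.81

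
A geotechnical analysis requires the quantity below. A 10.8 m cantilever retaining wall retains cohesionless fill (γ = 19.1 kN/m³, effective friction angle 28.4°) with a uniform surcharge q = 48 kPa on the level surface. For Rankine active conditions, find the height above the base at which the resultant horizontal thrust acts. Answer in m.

4.17 m

K_a = 0.3554.
Triangular part P₁ = ½K_aγH² = 395.8 at H/3 = 3.600 m; rectangular part P₂ = K_a q H = 184.2 at H/2 = 5.400 m.
ȳ = (P₁·3.600 + P₂·5.400)/(P₁+P₂) = 4.172 m.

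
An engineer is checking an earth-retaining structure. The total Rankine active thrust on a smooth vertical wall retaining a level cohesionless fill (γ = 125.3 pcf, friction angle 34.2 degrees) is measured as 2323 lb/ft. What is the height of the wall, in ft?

11.5 ft

K_a = 0.2803. P_a = ½ K_a γ H² ⇒ H = √(2P_a/(K_a γ)).
H = √(2×2323/(0.2803×125.3)) = 11.50 ft.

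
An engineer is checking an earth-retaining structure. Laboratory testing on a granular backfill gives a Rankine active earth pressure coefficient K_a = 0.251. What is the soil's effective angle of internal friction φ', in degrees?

36.8°

K_a = tan²(45° − φ/2) ⇒ 45° − φ/2 = arctan(√0.251) = 26.61°.
φ = 2(45° − 26.61°) = 36.78°.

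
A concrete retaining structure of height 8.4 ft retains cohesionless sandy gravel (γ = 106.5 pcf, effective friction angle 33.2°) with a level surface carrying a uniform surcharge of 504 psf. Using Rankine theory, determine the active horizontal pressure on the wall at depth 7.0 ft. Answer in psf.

K_a = (1 − sin φ)/(1 + sin φ) = 0.2924.
σ_v = γz + q = 106.5 × 7.0 + 504 = 1250 psf.
σ_h = K_a σ_v = 0.2924 × 1250 = 365.3 psf.

365 psf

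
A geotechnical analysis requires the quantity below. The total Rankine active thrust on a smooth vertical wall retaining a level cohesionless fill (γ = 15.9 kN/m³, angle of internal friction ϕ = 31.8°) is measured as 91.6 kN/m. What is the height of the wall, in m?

6.10 m

K_a = 0.3098. P_a = ½ K_a γ H² ⇒ H = √(2P_a/(K_a γ)).
H = √(2×91.6/(0.3098×15.9)) = 6.099 m.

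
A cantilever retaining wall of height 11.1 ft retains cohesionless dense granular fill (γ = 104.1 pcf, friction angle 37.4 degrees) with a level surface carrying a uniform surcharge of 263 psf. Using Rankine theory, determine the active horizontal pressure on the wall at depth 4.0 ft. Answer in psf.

K_a = (1 − sin φ)/(1 + sin φ) = 0.2443.
σ_v = γz + q = 104.1 × 4.0 + 263 = 679.4 psf.
σ_h = K_a σ_v = 0.2443 × 679.4 = 166.0 psf.

166 psf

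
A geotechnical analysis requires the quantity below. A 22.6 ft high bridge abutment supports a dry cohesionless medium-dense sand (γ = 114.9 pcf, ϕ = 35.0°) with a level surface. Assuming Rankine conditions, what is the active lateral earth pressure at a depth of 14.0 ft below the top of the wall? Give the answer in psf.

436 psf

K_a = (1 − sin φ)/(1 + sin φ) = 0.2710.
σ_h = K_a γ z = 0.2710 × 114.9 × 14.0 = 435.9 psf.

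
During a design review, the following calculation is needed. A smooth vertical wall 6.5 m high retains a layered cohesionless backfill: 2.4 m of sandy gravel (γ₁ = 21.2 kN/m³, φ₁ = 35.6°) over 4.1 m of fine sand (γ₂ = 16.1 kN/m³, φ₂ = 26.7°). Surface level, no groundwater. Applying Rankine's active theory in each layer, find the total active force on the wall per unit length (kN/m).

K_a1 = tan²(45°−35.6°/2) = 0.2641; K_a2 = tan²(45°−26.7°/2) = 0.3800.
Layer 1: σ at base = K_a1 γ₁ h₁ = 13.44 kPa; P₁ = ½×13.44×2.4 = 16.13.
Layer 2: σ_v at top = γ₁h₁ = 50.88; σ_h top = K_a2×50.88 = 19.33; σ_h base = K_a2×(50.88+16.1×4.1) = 44.41.
P₂ = ½(19.33+44.41)×4.1 = 130.7. Total P_a = 16.13+130.7 = 146.8 kN/m.

147 kN/m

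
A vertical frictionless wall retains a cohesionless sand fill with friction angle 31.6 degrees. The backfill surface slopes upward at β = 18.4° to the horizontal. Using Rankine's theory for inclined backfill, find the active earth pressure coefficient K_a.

K_a = cos β · (cos β − √(cos²β − cos²φ)) / (cos β + √(cos²β − cos²φ)).
cos β = 0.9489, cos φ = 0.8517, √(cos²β − cos²φ) = 0.4182.
K_a = 0.9489 × (0.9489 − 0.4182)/(0.9489 + 0.4182) = 0.3683.

0.368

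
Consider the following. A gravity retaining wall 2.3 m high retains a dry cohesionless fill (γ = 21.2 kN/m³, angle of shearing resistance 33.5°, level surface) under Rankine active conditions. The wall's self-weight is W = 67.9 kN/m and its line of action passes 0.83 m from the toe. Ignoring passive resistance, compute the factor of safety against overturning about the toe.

4.54

K_a = tan²(45° − 33.5°/2) = 0.2887.
P_a = ½K_aγH² = 0.5×0.2887×21.2×2.3² = 16.19 kN/m, acting at H/3 = 0.7667 m above the base.
Overturning moment M_o = P_a × H/3 = 16.19 × 0.7667 = 12.41.
Resisting moment M_r = W × 0.83 = 67.9 × 0.83 = 56.36.
FS_overturning = M_r/M_o = 56.36/12.41 = 4.541.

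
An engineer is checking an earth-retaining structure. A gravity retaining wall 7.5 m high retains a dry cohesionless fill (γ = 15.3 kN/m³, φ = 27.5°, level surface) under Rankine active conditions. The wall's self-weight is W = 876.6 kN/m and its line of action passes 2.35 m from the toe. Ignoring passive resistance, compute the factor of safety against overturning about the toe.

K_a = tan²(45° − 27.5°/2) = 0.3682.
P_a = ½K_aγH² = 0.5×0.3682×15.3×7.5² = 158.5 kN/m, acting at H/3 = 2.500 m above the base.
Overturning moment M_o = P_a × H/3 = 158.5 × 2.500 = 396.1.
Resisting moment M_r = W × 2.35 = 876.6 × 2.35 = 2060.
FS_overturning = M_r/M_o = 2060/396.1 = 5.200.

5.20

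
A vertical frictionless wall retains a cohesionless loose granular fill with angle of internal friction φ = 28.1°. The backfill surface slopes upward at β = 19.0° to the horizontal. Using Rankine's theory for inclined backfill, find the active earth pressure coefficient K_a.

K_a = cos β · (cos β − √(cos²β − cos²φ)) / (cos β + √(cos²β − cos²φ)).
cos β = 0.9455, cos φ = 0.8821, √(cos²β − cos²φ) = 0.3404.
K_a = 0.9455 × (0.9455 − 0.3404)/(0.9455 + 0.3404) = 0.4450.

0.445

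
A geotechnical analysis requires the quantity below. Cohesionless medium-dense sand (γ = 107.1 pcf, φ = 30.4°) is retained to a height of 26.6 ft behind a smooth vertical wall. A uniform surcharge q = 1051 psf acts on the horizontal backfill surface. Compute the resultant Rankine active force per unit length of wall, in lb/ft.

K_a = tan²(45° − φ/2) = 0.3280.
Soil triangle: ½ K_a γ H² = 0.5×0.3280×107.1×26.6² = 12430 lb/ft.
Surcharge rectangle: K_a q H = 0.3280×1051×26.6 = 9170 lb/ft.
Total = 12430 + 9170 = 21600 lb/ft.

21600 lb/ft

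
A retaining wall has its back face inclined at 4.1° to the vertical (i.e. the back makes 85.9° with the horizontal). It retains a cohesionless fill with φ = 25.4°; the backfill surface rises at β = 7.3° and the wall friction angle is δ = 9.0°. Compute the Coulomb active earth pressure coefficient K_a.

K_a = sin²(α+φ) / [sin²α · sin(α−δ) · (1 + √{sin(φ+δ)sin(φ−β) / (sin(α−δ)sin(α+β))})²].
With α = 85.9°, φ = 25.4°, δ = 9.0°, β = 7.3°: K_a = 0.4413.

0.441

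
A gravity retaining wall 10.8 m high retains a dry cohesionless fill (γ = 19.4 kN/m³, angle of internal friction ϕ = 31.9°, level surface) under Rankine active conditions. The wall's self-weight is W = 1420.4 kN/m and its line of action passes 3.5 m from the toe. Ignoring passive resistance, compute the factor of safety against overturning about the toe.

K_a = tan²(45° − 31.9°/2) = 0.3085.
P_a = ½K_aγH² = 0.5×0.3085×19.4×10.8² = 349.1 kN/m, acting at H/3 = 3.600 m above the base.
Overturning moment M_o = P_a × H/3 = 349.1 × 3.600 = 1257.
Resisting moment M_r = W × 3.5 = 1420.4 × 3.5 = 4971.
FS_overturning = M_r/M_o = 4971/1257 = 3.956.

3.96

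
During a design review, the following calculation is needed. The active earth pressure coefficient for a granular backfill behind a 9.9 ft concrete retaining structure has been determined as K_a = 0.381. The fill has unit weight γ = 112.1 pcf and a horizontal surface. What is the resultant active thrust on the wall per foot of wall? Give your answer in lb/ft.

P = ½ K_a γ H² = 0.5 × 0.381 × 112.1 × 9.9² = 2093 lb/ft.

2090 lb/ft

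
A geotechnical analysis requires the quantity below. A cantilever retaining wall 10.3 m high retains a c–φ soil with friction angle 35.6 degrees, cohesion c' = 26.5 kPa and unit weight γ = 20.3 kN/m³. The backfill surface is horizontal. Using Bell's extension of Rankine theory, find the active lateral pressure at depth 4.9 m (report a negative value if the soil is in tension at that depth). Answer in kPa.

K_a = (1 − sin φ)/(1 + sin φ) = 0.2641.
σ_a = K_a γ z − 2c√K_a = 0.2641×20.3×4.9 − 2×26.5×0.5139 = -0.9659 kPa.

-0.966 kPa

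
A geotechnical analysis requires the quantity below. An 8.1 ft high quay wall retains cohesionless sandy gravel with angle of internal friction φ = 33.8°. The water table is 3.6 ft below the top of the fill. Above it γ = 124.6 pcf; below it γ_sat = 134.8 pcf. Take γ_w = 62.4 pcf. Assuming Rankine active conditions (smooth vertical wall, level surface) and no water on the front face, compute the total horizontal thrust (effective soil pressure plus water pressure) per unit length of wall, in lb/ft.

1650 lb/ft

K_a = tan²(45° − φ/2) = 0.2851.
γ' = 134.8 − 62.4 = 72.40 pcf. Depth below WT = 4.5 ft.
σ'_h at WT = K_a γ d_w = 127.9 psf; at base = 127.9 + K_a γ' × 4.5 = 220.8 psf.
P₁ (0–3.6 ft) = ½×127.9×3.6 = 230.2. P₂ (3.6–8.1 ft) = ½(127.9+220.8)×4.5 = 784.5.
P_w = ½ γ_w h₂² = 0.5×62.4×4.5² = 631.8. Total = 230.2+784.5+631.8 = 1646 lb/ft.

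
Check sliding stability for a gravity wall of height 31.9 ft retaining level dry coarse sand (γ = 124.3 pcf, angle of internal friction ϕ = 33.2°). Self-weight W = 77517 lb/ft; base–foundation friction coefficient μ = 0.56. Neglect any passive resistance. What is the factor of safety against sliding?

2.35

K_a = tan²(45° − 33.2°/2) = 0.2924.
P_a = ½K_aγH² = 0.5×0.2924×124.3×31.9² = 18490 lb/ft, acting at H/3 = 10.63 ft above the base.
FS_sliding = μW / P_a = 0.56×77517 / 18490 = 2.348.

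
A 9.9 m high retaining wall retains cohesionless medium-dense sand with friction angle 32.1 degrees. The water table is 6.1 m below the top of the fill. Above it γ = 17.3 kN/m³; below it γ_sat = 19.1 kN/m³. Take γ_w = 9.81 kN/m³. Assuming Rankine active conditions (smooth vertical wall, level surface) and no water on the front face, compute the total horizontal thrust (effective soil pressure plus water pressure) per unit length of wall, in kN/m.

K_a = tan²(45° − φ/2) = 0.3060.
γ' = 19.1 − 9.81 = 9.290 kN/m³. Depth below WT = 3.8 m.
σ'_h at WT = K_a γ d_w = 32.29 kPa; at base = 32.29 + K_a γ' × 3.8 = 43.09 kPa.
P₁ (0–6.1 m) = ½×32.29×6.1 = 98.49. P₂ (6.1–9.9 m) = ½(32.29+43.09)×3.8 = 143.2.
P_w = ½ γ_w h₂² = 0.5×9.81×3.8² = 70.83. Total = 98.49+143.2+70.83 = 312.6 kN/m.

313 kN/m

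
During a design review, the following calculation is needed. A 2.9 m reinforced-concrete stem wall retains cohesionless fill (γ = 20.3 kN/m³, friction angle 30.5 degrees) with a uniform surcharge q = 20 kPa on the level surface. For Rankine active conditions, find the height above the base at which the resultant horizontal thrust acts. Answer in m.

K_a = 0.3267.
Triangular part P₁ = ½K_aγH² = 27.88 at H/3 = 0.9667 m; rectangular part P₂ = K_a q H = 18.95 at H/2 = 1.450 m.
ȳ = (P₁·0.9667 + P₂·1.450)/(P₁+P₂) = 1.162 m.

1.16 m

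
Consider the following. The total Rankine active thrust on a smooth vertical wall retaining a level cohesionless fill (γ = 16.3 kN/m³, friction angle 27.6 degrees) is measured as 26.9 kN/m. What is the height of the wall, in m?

K_a = 0.3668. P_a = ½ K_a γ H² ⇒ H = √(2P_a/(K_a γ)).
H = √(2×26.9/(0.3668×16.3)) = 3.000 m.

3.00 m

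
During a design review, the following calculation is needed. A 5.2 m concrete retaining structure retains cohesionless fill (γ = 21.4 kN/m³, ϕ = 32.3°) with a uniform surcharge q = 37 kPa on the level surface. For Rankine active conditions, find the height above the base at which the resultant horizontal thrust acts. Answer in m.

2.08 m

K_a = 0.3035.
Triangular part P₁ = ½K_aγH² = 87.81 at H/3 = 1.733 m; rectangular part P₂ = K_a q H = 58.39 at H/2 = 2.600 m.
ȳ = (P₁·1.733 + P₂·2.600)/(P₁+P₂) = 2.079 m.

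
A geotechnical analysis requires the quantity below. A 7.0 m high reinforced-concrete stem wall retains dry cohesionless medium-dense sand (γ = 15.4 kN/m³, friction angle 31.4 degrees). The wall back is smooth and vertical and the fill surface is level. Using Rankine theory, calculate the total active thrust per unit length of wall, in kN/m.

K_a = tan²(45° − φ/2) = 0.3149.
P_a = ½ K_a γ H² = 0.5 × 0.3149 × 15.4 × 7.0² = 118.8 kN/m.

119 kN/m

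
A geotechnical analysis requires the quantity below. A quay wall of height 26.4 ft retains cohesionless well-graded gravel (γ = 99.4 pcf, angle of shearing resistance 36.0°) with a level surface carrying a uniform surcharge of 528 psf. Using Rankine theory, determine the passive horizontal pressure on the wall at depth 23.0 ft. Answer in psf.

K_p = (1 + sin φ)/(1 − sin φ) = 3.852.
σ_v = γz + q = 99.4 × 23.0 + 528 = 2814 psf.
σ_h = K_p σ_v = 3.852 × 2814 = 10840 psf.

10800 psf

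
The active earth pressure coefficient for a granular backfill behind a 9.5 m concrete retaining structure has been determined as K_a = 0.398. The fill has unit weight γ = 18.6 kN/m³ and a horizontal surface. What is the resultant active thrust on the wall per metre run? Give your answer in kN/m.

334 kN/m

P = ½ K_a γ H² = 0.5 × 0.398 × 18.6 × 9.5² = 334.1 kN/m.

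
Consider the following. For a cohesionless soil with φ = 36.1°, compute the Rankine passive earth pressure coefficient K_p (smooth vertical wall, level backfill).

K_p = (1 + sin φ)/(1 − sin φ) = tan²(45° + 36.1°/2) = 3.869.

3.87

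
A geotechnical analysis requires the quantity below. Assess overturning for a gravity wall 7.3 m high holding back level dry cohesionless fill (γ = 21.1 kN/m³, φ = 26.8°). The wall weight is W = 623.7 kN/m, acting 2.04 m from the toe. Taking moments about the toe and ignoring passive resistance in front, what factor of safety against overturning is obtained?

K_a = tan²(45° − 26.8°/2) = 0.3785.
P_a = ½K_aγH² = 0.5×0.3785×21.1×7.3² = 212.8 kN/m, acting at H/3 = 2.433 m above the base.
Overturning moment M_o = P_a × H/3 = 212.8 × 2.433 = 517.8.
Resisting moment M_r = W × 2.04 = 623.7 × 2.04 = 1272.
FS_overturning = M_r/M_o = 1272/517.8 = 2.457.

2.46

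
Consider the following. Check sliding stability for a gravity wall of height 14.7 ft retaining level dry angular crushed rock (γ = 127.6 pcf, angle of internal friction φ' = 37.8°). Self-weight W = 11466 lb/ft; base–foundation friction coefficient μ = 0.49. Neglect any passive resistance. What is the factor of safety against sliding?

1.70

K_a = tan²(45° − 37.8°/2) = 0.2400.
P_a = ½K_aγH² = 0.5×0.2400×127.6×14.7² = 3309 lb/ft, acting at H/3 = 4.900 ft above the base.
FS_sliding = μW / P_a = 0.49×11466 / 3309 = 1.698.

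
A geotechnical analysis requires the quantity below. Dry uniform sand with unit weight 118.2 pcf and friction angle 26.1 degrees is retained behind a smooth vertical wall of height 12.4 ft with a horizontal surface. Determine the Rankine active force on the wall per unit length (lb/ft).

3530 lb/ft

K_a = tan²(45° − φ/2) = 0.3889.
P_a = ½ K_a γ H² = 0.5 × 0.3889 × 118.2 × 12.4² = 3534 lb/ft.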